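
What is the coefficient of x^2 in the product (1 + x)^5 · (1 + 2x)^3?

52

Coefficient of x^2 = Σ_{j} C(5,j)·1^j·C(3,2-j)·2^(2-j) for j from 0 to 2.
= 12 + 30 + 10 = 52.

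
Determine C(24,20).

C(24,20) = C(24,4) by symmetry.
C(24,4) = (24·23·22·21) / 4! = 255024 / 24 = 10626.

10626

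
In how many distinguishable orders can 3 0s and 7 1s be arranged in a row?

Choose positions for the 0s: C(10,3) = 120.

120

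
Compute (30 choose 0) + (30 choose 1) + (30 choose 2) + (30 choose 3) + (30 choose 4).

1 + 30 + 435 + 4060 + 27405 = 31931.

31931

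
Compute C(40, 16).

C(40,16) = (40·39·38·37·36·35·34·33·32·31·30·29·28·27·26·25) / 16! = 1315041316842168115200000 / 20922789888000 = 62852101650.

62852101650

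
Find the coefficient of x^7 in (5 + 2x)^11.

The general term is C(11,j)·(5)^j·(2x)^(11-j); the x^7 term has j = 4.
C(11,4) = 330.
Coefficient = C(11,4) · 5^4 · 2^7 = 330 · 625 · 128 = 26400000.

26400000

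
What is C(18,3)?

816

C(18,3) = (18·17·16) / 3! = 4896 / 6 = 816.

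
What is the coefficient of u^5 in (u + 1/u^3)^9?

9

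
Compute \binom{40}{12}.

5586853480

C(40,12) = (40·39·38·37·36·35·34·33·32·31·30·29) / 12! = 2676111755885568000 / 479001600 = 5586853480.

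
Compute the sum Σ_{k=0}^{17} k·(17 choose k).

Differentiating (1+x)^17 and setting x=1: Σ k·C(17,k) = 17·2^16 = 1114112.

1114112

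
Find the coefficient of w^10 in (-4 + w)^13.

-18304

The general term is C(13,j)·(-4)^j·(w)^(13-j); the w^10 term has j = 3.
C(13,3) = 286.
Coefficient = C(13,3) · (-4)^3 = 286 · (-64) = -18304.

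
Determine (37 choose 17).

15905368710

C(37,17) = (37·36·35·34·33·32·31·30·29·28·27·26·25·24·23·22·21) / 17! = 5657339689378493276160000 / 355687428096000 = 15905368710.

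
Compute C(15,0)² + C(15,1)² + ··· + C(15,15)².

Σ C(15,j)² is the coefficient of x^15 in (1+x)^15(1+x)^15 = (1+x)^30, i.e. C(30,15) = 155117520.

155117520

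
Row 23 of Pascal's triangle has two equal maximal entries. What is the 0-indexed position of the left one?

11

For odd n = 23, C(23,i) peaks at i = (n−1)/2 and (n+1)/2; the lesser is 11.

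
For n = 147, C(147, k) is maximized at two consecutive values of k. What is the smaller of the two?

For odd n = 147, C(147,k) peaks at k = (n−1)/2 and (n+1)/2; the smaller is 73.

73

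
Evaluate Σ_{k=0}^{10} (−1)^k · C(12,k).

11

The partial alternating sum Σ_{k=0}^{10} (−1)^k C(12,k) = (−1)^10 C(11,10) = 11.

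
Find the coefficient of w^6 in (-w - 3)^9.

The general term is C(9,j)·(-w)^j·(-3)^(9-j); the w^6 term has j = 6.
C(9,6) = 84.
Coefficient = C(9,6) · (-3)^3 = 84 · (-27) = -2268.

-2268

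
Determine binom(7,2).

C(7,2) = (7·6) / 2! = 42 / 2 = 21.

21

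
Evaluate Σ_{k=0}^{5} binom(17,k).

1 + 17 + 136 + 680 + 2380 + 6188 = 9402.

9402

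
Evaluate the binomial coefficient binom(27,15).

17383860

C(27,15) = C(27,12) by symmetry.
C(27,12) = (27·26·25·24·23·22·21·20·19·18·17·16) / 12! = 8326896754176000 / 479001600 = 17383860.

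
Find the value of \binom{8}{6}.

28

C(8,6) = C(8,2) by symmetry.
C(8,2) = (8·7) / 2! = 56 / 2 = 28.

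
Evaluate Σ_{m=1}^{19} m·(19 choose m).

4980736

Differentiating (1+x)^19 and setting x=1: Σ m·C(19,m) = 19·2^18 = 4980736.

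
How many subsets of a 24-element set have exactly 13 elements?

2496144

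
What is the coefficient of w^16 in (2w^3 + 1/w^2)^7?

General term: C(7,j)·(2w^3)^j·(1/w^2)^(7-j), with w-exponent 3j − 2(7−j) = 5j − 14.
Set 5j − 14 = 16: j = 6.
C(7,6) = 7; 2^6 = 64; 1^1 = 1.
Coefficient = 7 · 64 · 1 = 448.

448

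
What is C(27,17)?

8436285

C(27,17) = C(27,10) by symmetry.
C(27,10) = (27·26·25·24·23·22·21·20·19·18) / 10! = 30613591008000 / 3628800 = 8436285.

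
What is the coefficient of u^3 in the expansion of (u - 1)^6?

-20

The general term is C(6,j)·(u)^j·(-1)^(6-j); the u^3 term has j = 3.
C(6,3) = 20.
Coefficient = C(6,3) · (-1)^3 = 20 · (-1) = -20.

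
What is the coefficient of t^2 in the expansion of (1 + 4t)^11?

The general term is C(11,j)·(1)^j·(4t)^(11-j); the t^2 term has j = 9.
C(11,9) = 55.
Coefficient = C(11,9) · 4^2 = 55 · 16 = 880.

880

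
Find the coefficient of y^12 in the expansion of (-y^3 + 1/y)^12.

924

General term: C(12,j)·(-y^3)^j·(1/y)^(12-j), with y-exponent 3j − 1(12−j) = 4j − 12.
Set 4j − 12 = 12: j = 6.
C(12,6) = 924; (-1)^6 = 1; 1^6 = 1.
Coefficient = 924 · 1 · 1 = 924.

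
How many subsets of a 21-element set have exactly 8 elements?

203490

Choose the 8 positions: C(21,8) = 203490.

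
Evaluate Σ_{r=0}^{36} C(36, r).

68719476736

The entries of row 36 sum to 2^36 = 68719476736.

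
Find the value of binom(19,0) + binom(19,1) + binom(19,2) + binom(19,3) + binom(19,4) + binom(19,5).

16664

1 + 19 + 171 + 969 + 3876 + 11628 = 16664.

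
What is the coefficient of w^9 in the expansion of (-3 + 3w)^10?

The general term is C(10,j)·(-3)^j·(3w)^(10-j); the w^9 term has j = 1.
C(10,1) = 10.
Coefficient = C(10,1) · (-3)^1 · 3^9 = 10 · (-3) · 19683 = -590490.

-590490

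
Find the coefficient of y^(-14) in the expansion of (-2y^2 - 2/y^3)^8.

7168

General term: C(8,j)·(-2y^2)^j·(-2/y^3)^(8-j), with y-exponent 2j − 3(8−j) = 5j − 24.
Set 5j − 24 = -14: j = 2.
C(8,2) = 28; (-2)^2 = 4; (-2)^6 = 64.
Coefficient = 28 · 4 · 64 = 7168.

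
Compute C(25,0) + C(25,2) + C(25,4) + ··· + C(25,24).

Half of (1+1)^25 + (1−1)^25 gives the even-index sum: 2^24 = 16777216.

16777216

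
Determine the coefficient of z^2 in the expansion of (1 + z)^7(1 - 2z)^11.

87

Coefficient of z^2 = Σ_{j} C(7,j)·1^j·C(11,2-j)·(-2)^(2-j) for j from 0 to 2.
= 220 + (-154) + 21 = 87.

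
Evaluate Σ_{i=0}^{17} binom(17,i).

The entries of row 17 sum to 2^17 = 131072.

131072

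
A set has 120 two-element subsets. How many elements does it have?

16

n(n−1)/2 = 120 ⇒ n(n−1) = 240. Since 16·15 = 240, n = 16.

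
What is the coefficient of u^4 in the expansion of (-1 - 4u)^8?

The general term is C(8,j)·(-1)^j·(-4u)^(8-j); the u^4 term has j = 4.
C(8,4) = 70.
Coefficient = C(8,4) · (-4)^4 = 70 · 256 = 17920.

17920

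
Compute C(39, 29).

635745396

C(39,29) = C(39,10) by symmetry.
C(39,10) = (39·38·37·36·35·34·33·32·31·30) / 10! = 2306992893004800 / 3628800 = 635745396.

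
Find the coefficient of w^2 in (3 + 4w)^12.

The general term is C(12,j)·(3)^j·(4w)^(12-j); the w^2 term has j = 10.
C(12,10) = 66.
Coefficient = C(12,10) · 3^10 · 4^2 = 66 · 59049 · 16 = 62355744.

62355744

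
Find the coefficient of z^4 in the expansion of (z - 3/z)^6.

-18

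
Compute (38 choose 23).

15471286560

C(38,23) = C(38,15) by symmetry.
C(38,15) = (38·37·36·35·34·33·32·31·30·29·28·27·26·25·24) / 15! = 20231404874494894080000 / 1307674368000 = 15471286560.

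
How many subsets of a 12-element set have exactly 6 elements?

Choose the 6 positions: C(12,6) = 924.

924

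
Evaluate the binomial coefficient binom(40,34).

C(40,34) = C(40,6) by symmetry.
C(40,6) = (40·39·38·37·36·35) / 6! = 2763633600 / 720 = 3838380.

3838380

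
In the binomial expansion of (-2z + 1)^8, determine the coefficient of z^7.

-1024

The general term is C(8,j)·(-2z)^j·(1)^(8-j); the z^7 term has j = 7.
C(8,7) = 8.
Coefficient = C(8,7) · (-2)^7 = 8 · (-128) = -1024.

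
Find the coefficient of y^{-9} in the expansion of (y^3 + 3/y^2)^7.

5103

General term: C(7,j)·(y^3)^j·(3/y^2)^(7-j), with y-exponent 3j − 2(7−j) = 5j − 14.
Set 5j − 14 = -9: j = 1.
C(7,1) = 7; 1^1 = 1; 3^6 = 729.
Coefficient = 7 · 1 · 729 = 5103.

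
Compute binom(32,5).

C(32,5) = (32·31·30·29·28) / 5! = 24165120 / 120 = 201376.

201376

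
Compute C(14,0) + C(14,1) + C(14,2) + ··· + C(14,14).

16384

The entries of row 14 sum to 2^14 = 16384.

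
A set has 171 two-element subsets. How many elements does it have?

19

n(n−1)/2 = 171 ⇒ n(n−1) = 342. Since 19·18 = 342, n = 19.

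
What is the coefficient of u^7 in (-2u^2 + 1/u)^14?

General term: C(14,j)·(-2u^2)^j·(1/u)^(14-j), with u-exponent 2j − 1(14−j) = 3j − 14.
Set 3j − 14 = 7: j = 7.
C(14,7) = 3432; (-2)^7 = -128; 1^7 = 1.
Coefficient = 3432 · (-128) · 1 = -439296.

-439296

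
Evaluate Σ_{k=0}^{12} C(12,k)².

By Vandermonde's identity, Σ C(12,k)² = C(24,12) = 2704156.

2704156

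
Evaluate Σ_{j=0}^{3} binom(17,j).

834

1 + 17 + 136 + 680 = 834.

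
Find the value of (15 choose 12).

455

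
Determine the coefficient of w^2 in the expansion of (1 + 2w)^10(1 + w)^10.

425

Coefficient of w^2 = Σ_{j} C(10,j)·2^j·C(10,2-j)·1^(2-j) for j from 0 to 2.
= 45 + 200 + 180 = 425.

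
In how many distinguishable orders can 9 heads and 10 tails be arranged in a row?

Choose positions for the heads: C(19,9) = 92378.

92378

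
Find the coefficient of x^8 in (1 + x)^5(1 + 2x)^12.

1519760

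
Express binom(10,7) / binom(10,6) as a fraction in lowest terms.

4/7

C(n,k+1)/C(n,k) = (n−k)/(k+1) = (10−6)/(6+1) = 4/7.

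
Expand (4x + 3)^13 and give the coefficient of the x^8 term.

20495794176

The general term is C(13,j)·(4x)^j·(3)^(13-j); the x^8 term has j = 8.
C(13,8) = 1287.
Coefficient = C(13,8) · 4^8 · 3^5 = 1287 · 65536 · 243 = 20495794176.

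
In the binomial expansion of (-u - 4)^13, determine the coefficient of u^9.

The general term is C(13,j)·(-u)^j·(-4)^(13-j); the u^9 term has j = 9.
C(13,9) = 715.
Coefficient = C(13,9) · (-1)^9 · (-4)^4 = 715 · (-1) · 256 = -183040.

-183040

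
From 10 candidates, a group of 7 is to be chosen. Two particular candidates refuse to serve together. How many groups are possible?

All 7-subsets: C(10,7) = 120. Those containing both fixed elements: C(8,5) = 56.
120 − 56 = 64.

64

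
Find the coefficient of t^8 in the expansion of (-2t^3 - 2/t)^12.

General term: C(12,j)·(-2t^3)^j·(-2/t)^(12-j), with t-exponent 3j − 1(12−j) = 4j − 12.
Set 4j − 12 = 8: j = 5.
C(12,5) = 792; (-2)^5 = -32; (-2)^7 = -128.
Coefficient = 792 · (-32) · (-128) = 3244032.

3244032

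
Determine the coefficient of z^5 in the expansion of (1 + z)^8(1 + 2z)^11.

107900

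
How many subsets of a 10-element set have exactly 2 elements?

45

Choose the 2 positions: C(10,2) = 45.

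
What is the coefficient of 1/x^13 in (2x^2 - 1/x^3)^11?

General term: C(11,j)·(2x^2)^j·(-1/x^3)^(11-j), with x-exponent 2j − 3(11−j) = 5j − 33.
Set 5j − 33 = -13: j = 4.
C(11,4) = 330; 2^4 = 16; (-1)^7 = -1.
Coefficient = 330 · 16 · (-1) = -5280.

-5280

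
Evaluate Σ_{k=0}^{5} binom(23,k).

44552

1 + 23 + 253 + 1771 + 8855 + 33649 = 44552.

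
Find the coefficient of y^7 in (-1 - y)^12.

792

The general term is C(12,j)·(-1)^j·(-y)^(12-j); the y^7 term has j = 5.
C(12,5) = 792.
Coefficient = C(12,5) · (-1)^5 · (-1)^7 = 792 · (-1) · (-1) = 792.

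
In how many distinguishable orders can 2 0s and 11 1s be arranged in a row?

Choose positions for the 0s: C(13,2) = 78.

78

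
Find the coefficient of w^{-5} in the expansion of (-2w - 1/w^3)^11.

-42240

General term: C(11,j)·(-2w)^j·(-1/w^3)^(11-j), with w-exponent 1j − 3(11−j) = 4j − 33.
Set 4j − 33 = -5: j = 7.
C(11,7) = 330; (-2)^7 = -128; (-1)^4 = 1.
Coefficient = 330 · (-128) · 1 = -42240.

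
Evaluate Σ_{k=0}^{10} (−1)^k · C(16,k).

The partial alternating sum Σ_{k=0}^{10} (−1)^k C(16,k) = (−1)^10 C(15,10) = 3003.

3003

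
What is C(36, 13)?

2310789600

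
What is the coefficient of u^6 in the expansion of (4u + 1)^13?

The general term is C(13,j)·(4u)^j·(1)^(13-j); the u^6 term has j = 6.
C(13,6) = 1716.
Coefficient = C(13,6) · 4^6 = 1716 · 4096 = 7028736.

7028736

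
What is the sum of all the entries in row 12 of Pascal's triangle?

4096

Setting x = 1 in (1+x)^12 gives Σ C(12,k) = 2^12 = 4096.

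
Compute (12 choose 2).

66

C(12,2) = (12·11) / 2! = 132 / 2 = 66.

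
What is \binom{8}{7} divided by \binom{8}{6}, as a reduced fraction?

C(n,k+1)/C(n,k) = (n−k)/(k+1) = (8−6)/(6+1) = 2/7.

2/7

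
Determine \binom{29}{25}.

23751

C(29,25) = C(29,4) by symmetry.
C(29,4) = (29·28·27·26) / 4! = 570024 / 24 = 23751.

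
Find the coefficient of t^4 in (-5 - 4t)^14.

The general term is C(14,j)·(-5)^j·(-4t)^(14-j); the t^4 term has j = 10.
C(14,10) = 1001.
Coefficient = C(14,10) · (-5)^10 · (-4)^4 = 1001 · 9765625 · 256 = 2502500000000.

2502500000000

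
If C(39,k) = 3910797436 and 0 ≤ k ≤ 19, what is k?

12

C(39,k) increases on 0 ≤ k ≤ 19. C(39,11) = 1676056044 and C(39,12) = 3910797436, so k = 12.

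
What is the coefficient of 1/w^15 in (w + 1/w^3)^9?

84

General term: C(9,j)·(w)^j·(1/w^3)^(9-j), with w-exponent 1j − 3(9−j) = 4j − 27.
Set 4j − 27 = -15: j = 3.
C(9,3) = 84; 1^3 = 1; 1^6 = 1.
Coefficient = 84 · 1 · 1 = 84.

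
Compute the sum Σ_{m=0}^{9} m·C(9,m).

2304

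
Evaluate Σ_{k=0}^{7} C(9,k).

1 + 9 + 36 + 84 + 126 + 126 + 84 + 36 = 502.

502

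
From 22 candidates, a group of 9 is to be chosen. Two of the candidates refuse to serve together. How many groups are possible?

419900

All 9-subsets: C(22,9) = 497420. Those containing both fixed elements: C(20,7) = 77520.
497420 − 77520 = 419900.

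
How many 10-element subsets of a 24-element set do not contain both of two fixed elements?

1641486

All 10-subsets: C(24,10) = 1961256. Those containing both fixed elements: C(22,8) = 319770.
1961256 − 319770 = 1641486.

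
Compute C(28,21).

C(28,21) = C(28,7) by symmetry.
C(28,7) = (28·27·26·25·24·23·22) / 7! = 5967561600 / 5040 = 1184040.

1184040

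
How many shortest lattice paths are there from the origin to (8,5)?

1287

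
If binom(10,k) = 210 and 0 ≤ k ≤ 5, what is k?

4

C(10,k) increases on 0 ≤ k ≤ 5. C(10,3) = 120 and C(10,4) = 210, so k = 4.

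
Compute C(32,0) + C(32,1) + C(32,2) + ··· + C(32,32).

Setting x = 1 in (1+x)^32 gives Σ C(32,j) = 2^32 = 4294967296.

4294967296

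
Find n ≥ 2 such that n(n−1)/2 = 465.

n(n−1)/2 = 465 ⇒ n(n−1) = 930. Since 31·30 = 930, n = 31.

31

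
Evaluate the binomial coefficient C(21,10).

352716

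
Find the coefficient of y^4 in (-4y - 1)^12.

126720

The general term is C(12,j)·(-4y)^j·(-1)^(12-j); the y^4 term has j = 4.
C(12,4) = 495.
Coefficient = C(12,4) · (-4)^4 = 495 · 256 = 126720.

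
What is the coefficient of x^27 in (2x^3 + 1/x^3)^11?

11264

General term: C(11,j)·(2x^3)^j·(1/x^3)^(11-j), with x-exponent 3j − 3(11−j) = 6j − 33.
Set 6j − 33 = 27: j = 10.
C(11,10) = 11; 2^10 = 1024; 1^1 = 1.
Coefficient = 11 · 1024 · 1 = 11264.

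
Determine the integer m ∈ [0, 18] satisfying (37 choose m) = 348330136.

C(37,m) increases on 0 ≤ m ≤ 18. C(37,9) = 124403620 and C(37,10) = 348330136, so m = 10.

10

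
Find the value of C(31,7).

2629575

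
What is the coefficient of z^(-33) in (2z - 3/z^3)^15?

General term: C(15,j)·(2z)^j·(-3/z^3)^(15-j), with z-exponent 1j − 3(15−j) = 4j − 45.
Set 4j − 45 = -33: j = 3.
C(15,3) = 455; 2^3 = 8; (-3)^12 = 531441.
Coefficient = 455 · 8 · 531441 = 1934445240.

1934445240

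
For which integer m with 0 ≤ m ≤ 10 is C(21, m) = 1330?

C(21,m) increases on 0 ≤ m ≤ 10. C(21,2) = 210 and C(21,3) = 1330, so m = 3.

3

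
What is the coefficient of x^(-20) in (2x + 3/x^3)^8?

34992

General term: C(8,j)·(2x)^j·(3/x^3)^(8-j), with x-exponent 1j − 3(8−j) = 4j − 24.
Set 4j − 24 = -20: j = 1.
C(8,1) = 8; 2^1 = 2; 3^7 = 2187.
Coefficient = 8 · 2 · 2187 = 34992.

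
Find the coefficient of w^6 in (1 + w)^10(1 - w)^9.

-84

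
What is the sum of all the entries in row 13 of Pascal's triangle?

Setting x = 1 in (1+x)^13 gives Σ C(13,k) = 2^13 = 8192.

8192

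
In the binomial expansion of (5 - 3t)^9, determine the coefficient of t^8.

295245

The general term is C(9,j)·(5)^j·(-3t)^(9-j); the t^8 term has j = 1.
C(9,1) = 9.
Coefficient = C(9,1) · 5^1 · (-3)^8 = 9 · 5 · 6561 = 295245.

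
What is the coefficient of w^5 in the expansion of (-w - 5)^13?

-502734375

The general term is C(13,j)·(-w)^j·(-5)^(13-j); the w^5 term has j = 5.
C(13,5) = 1287.
Coefficient = C(13,5) · (-1)^5 · (-5)^8 = 1287 · (-1) · 390625 = -502734375.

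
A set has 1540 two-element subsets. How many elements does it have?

56

n(n−1)/2 = 1540 ⇒ n(n−1) = 3080. Since 56·55 = 3080, n = 56.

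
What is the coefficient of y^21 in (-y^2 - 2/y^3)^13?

-26

General term: C(13,j)·(-y^2)^j·(-2/y^3)^(13-j), with y-exponent 2j − 3(13−j) = 5j − 39.
Set 5j − 39 = 21: j = 12.
C(13,12) = 13; (-1)^12 = 1; (-2)^1 = -2.
Coefficient = 13 · 1 · (-2) = -26.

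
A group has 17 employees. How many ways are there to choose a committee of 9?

24310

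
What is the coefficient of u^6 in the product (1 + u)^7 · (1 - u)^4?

Coefficient of u^6 = Σ_{j} C(7,j)·1^j·C(4,6-j)·(-1)^(6-j) for j from 2 to 6.
= 21 + (-140) + 210 + (-84) + 7 = 14.

14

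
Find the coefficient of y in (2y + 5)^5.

6250

The general term is C(5,j)·(2y)^j·(5)^(5-j); the y^1 term has j = 1.
C(5,1) = 5.
Coefficient = C(5,1) · 2^1 · 5^4 = 5 · 2 · 625 = 6250.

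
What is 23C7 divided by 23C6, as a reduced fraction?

17/7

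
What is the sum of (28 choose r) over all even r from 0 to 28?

Half of (1+1)^28 + (1−1)^28 gives the even-index sum: 2^27 = 134217728.

134217728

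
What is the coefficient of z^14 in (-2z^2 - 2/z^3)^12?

General term: C(12,j)·(-2z^2)^j·(-2/z^3)^(12-j), with z-exponent 2j − 3(12−j) = 5j − 36.
Set 5j − 36 = 14: j = 10.
C(12,10) = 66; (-2)^10 = 1024; (-2)^2 = 4.
Coefficient = 66 · 1024 · 4 = 270336.

270336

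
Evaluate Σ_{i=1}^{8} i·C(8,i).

Since i·C(8,i) = 8·C(7,i−1), the sum is 8·2^7 = 8·128 = 1024.

1024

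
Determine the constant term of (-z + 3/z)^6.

-540

General term: C(6,j)·(-z)^j·(3/z)^(6-j), with z-exponent 1j − 1(6−j) = 2j − 6.
Set 2j − 6 = 0: j = 3.
C(6,3) = 20; (-1)^3 = -1; 3^3 = 27.
Coefficient = 20 · (-1) · 27 = -540.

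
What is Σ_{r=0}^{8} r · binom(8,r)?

Differentiating (1+x)^8 and setting x=1: Σ r·C(8,r) = 8·2^7 = 1024.

1024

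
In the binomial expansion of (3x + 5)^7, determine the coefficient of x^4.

354375

The general term is C(7,j)·(3x)^j·(5)^(7-j); the x^4 term has j = 4.
C(7,4) = 35.
Coefficient = C(7,4) · 3^4 · 5^3 = 35 · 81 · 125 = 354375.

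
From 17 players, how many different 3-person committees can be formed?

680

This is C(17,3) = 680.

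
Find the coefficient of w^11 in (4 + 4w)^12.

201326592

The general term is C(12,j)·(4)^j·(4w)^(12-j); the w^11 term has j = 1.
C(12,1) = 12.
Coefficient = C(12,1) · 4^1 · 4^11 = 12 · 4 · 4194304 = 201326592.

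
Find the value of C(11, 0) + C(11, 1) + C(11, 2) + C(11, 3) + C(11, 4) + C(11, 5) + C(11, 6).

1486

1 + 11 + 55 + 165 + 330 + 462 + 462 = 1486.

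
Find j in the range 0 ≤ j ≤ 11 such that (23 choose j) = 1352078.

C(23,j) increases on 0 ≤ j ≤ 11. C(23,10) = 1144066 and C(23,11) = 1352078, so j = 11.

11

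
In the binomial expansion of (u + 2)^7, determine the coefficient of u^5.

The general term is C(7,j)·(u)^j·(2)^(7-j); the u^5 term has j = 5.
C(7,5) = 21.
Coefficient = C(7,5) · 2^2 = 21 · 4 = 84.

84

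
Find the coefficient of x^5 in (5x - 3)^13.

The general term is C(13,j)·(5x)^j·(-3)^(13-j); the x^5 term has j = 5.
C(13,5) = 1287.
Coefficient = C(13,5) · 5^5 · (-3)^8 = 1287 · 3125 · 6561 = 26387521875.

26387521875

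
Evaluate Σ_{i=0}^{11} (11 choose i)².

By Vandermonde's identity, Σ C(11,i)² = C(22,11) = 705432.

705432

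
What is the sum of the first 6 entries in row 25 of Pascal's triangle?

1 + 25 + 300 + 2300 + 12650 + 53130 = 68406.

68406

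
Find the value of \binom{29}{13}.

C(29,13) = (29·28·27·26·25·24·23·22·21·20·19·18·17) / 13! = 422590010274432000 / 6227020800 = 67863915.

67863915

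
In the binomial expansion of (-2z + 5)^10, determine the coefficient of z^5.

-25200000

The general term is C(10,j)·(-2z)^j·(5)^(10-j); the z^5 term has j = 5.
C(10,5) = 252.
Coefficient = C(10,5) · (-2)^5 · 5^5 = 252 · (-32) · 3125 = -25200000.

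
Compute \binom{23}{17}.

100947

C(23,17) = C(23,6) by symmetry.
C(23,6) = (23·22·21·20·19·18) / 6! = 72681840 / 720 = 100947.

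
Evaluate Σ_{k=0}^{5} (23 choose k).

44552

1 + 23 + 253 + 1771 + 8855 + 33649 = 44552.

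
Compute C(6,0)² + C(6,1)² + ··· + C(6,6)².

924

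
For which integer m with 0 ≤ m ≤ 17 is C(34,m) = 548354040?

C(34,m) increases on 0 ≤ m ≤ 17. C(34,11) = 286097760 and C(34,12) = 548354040, so m = 12.

12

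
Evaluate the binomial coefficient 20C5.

15504

C(20,5) = (20·19·18·17·16) / 5! = 1860480 / 120 = 15504.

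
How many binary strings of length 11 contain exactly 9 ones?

Choose the 9 positions: C(11,9) = 55.

55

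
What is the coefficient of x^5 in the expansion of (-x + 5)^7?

-525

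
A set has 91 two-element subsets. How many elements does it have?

n(n−1)/2 = 91 ⇒ n(n−1) = 182. Since 14·13 = 182, n = 14.

14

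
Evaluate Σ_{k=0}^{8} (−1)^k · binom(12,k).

The partial alternating sum Σ_{k=0}^{8} (−1)^k C(12,k) = (−1)^8 C(11,8) = 165.

165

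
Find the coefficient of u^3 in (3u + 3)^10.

7085880

The general term is C(10,j)·(3u)^j·(3)^(10-j); the u^3 term has j = 3.
C(10,3) = 120.
Coefficient = C(10,3) · 3^3 · 3^7 = 120 · 27 · 2187 = 7085880.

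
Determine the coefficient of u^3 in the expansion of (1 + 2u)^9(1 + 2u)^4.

2288

Coefficient of u^3 = Σ_{j} C(9,j)·2^j·C(4,3-j)·2^(3-j) for j from 0 to 3.
= 32 + 432 + 1152 + 672 = 2288.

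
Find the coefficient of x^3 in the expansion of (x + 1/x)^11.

General term: C(11,j)·(x)^j·(1/x)^(11-j), with x-exponent 1j − 1(11−j) = 2j − 11.
Set 2j − 11 = 3: j = 7.
C(11,7) = 330; 1^7 = 1; 1^4 = 1.
Coefficient = 330 · 1 · 1 = 330.

330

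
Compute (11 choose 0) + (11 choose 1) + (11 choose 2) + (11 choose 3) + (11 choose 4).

562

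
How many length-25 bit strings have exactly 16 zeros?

Choose the 16 positions: C(25,16) = 2042975.

2042975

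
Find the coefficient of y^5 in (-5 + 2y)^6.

-960

The general term is C(6,j)·(-5)^j·(2y)^(6-j); the y^5 term has j = 1.
C(6,1) = 6.
Coefficient = C(6,1) · (-5)^1 · 2^5 = 6 · (-5) · 32 = -960.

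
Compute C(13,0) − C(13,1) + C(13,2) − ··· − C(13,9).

-220

The partial alternating sum Σ_{k=0}^{9} (−1)^k C(13,k) = (−1)^9 C(12,9) = -220.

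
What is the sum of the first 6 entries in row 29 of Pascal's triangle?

146596

1 + 29 + 406 + 3654 + 23751 + 118755 = 146596.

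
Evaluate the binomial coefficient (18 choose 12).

C(18,12) = C(18,6) by symmetry.
C(18,6) = (18·17·16·15·14·13) / 6! = 13366080 / 720 = 18564.

18564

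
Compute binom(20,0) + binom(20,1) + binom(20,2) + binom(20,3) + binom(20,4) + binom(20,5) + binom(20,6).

60460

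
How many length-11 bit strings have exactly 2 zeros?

55

Choose the 2 positions: C(11,2) = 55.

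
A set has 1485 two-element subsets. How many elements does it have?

n(n−1)/2 = 1485 ⇒ n(n−1) = 2970. Since 55·54 = 2970, n = 55.

55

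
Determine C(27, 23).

C(27,23) = C(27,4) by symmetry.
C(27,4) = (27·26·25·24) / 4! = 421200 / 24 = 17550.

17550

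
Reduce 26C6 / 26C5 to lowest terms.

C(n,k+1)/C(n,k) = (n−k)/(k+1) = (26−5)/(5+1) = 21/6 = 7/2.

7/2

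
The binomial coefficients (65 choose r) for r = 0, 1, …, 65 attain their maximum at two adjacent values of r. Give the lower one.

32

For odd n = 65, C(65,r) peaks at r = (n−1)/2 and (n+1)/2; the lower is 32.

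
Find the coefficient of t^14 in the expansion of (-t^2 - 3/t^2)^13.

General term: C(13,j)·(-t^2)^j·(-3/t^2)^(13-j), with t-exponent 2j − 2(13−j) = 4j − 26.
Set 4j − 26 = 14: j = 10.
C(13,10) = 286; (-1)^10 = 1; (-3)^3 = -27.
Coefficient = 286 · 1 · (-27) = -7722.

-7722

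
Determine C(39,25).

15084504396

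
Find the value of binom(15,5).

3003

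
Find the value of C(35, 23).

834451800

C(35,23) = C(35,12) by symmetry.
C(35,12) = (35·34·33·32·31·30·29·28·27·26·25·24) / 12! = 399703747322880000 / 479001600 = 834451800.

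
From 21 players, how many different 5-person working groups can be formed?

20349

This is C(21,5) = 20349.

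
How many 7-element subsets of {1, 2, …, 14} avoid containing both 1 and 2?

All 7-subsets: C(14,7) = 3432. Those containing both fixed elements: C(12,5) = 792.
3432 − 792 = 2640.

2640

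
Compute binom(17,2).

136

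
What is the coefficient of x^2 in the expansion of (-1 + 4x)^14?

1456

The general term is C(14,j)·(-1)^j·(4x)^(14-j); the x^2 term has j = 12.
C(14,12) = 91.
Coefficient = C(14,12) · 4^2 = 91 · 16 = 1456.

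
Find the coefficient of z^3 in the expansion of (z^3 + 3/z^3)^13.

General term: C(13,j)·(z^3)^j·(3/z^3)^(13-j), with z-exponent 3j − 3(13−j) = 6j − 39.
Set 6j − 39 = 3: j = 7.
C(13,7) = 1716; 1^7 = 1; 3^6 = 729.
Coefficient = 1716 · 1 · 729 = 1250964.

1250964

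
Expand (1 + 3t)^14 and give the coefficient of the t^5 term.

486486

The general term is C(14,j)·(1)^j·(3t)^(14-j); the t^5 term has j = 9.
C(14,9) = 2002.
Coefficient = C(14,9) · 3^5 = 2002 · 243 = 486486.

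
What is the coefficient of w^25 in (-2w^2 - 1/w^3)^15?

-245760

General term: C(15,j)·(-2w^2)^j·(-1/w^3)^(15-j), with w-exponent 2j − 3(15−j) = 5j − 45.
Set 5j − 45 = 25: j = 14.
C(15,14) = 15; (-2)^14 = 16384; (-1)^1 = -1.
Coefficient = 15 · 16384 · (-1) = -245760.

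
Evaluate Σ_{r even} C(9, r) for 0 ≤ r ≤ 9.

256

Even-r terms of row 9 sum to 2^8 = 256.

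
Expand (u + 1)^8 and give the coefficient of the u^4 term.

70

The general term is C(8,j)·(u)^j·(1)^(8-j); the u^4 term has j = 4.
C(8,4) = 70.
Coefficient = C(8,4) = 70.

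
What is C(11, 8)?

C(11,8) = C(11,3) by symmetry.
C(11,3) = (11·10·9) / 3! = 990 / 6 = 165.

165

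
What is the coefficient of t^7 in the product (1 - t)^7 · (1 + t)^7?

Coefficient of t^7 = Σ_{j} C(7,j)·(-1)^j·C(7,7-j)·1^(7-j) for j from 0 to 7.
= 1 + (-49) + 441 + (-1225) + 1225 + (-441) + 49 + (-1) = 0.

0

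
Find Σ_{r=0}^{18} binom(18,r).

Setting x = 1 in (1+x)^18 gives Σ C(18,r) = 2^18 = 262144.

262144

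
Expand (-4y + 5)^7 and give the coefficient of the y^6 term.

The general term is C(7,j)·(-4y)^j·(5)^(7-j); the y^6 term has j = 6.
C(7,6) = 7.
Coefficient = C(7,6) · (-4)^6 · 5^1 = 7 · 4096 · 5 = 143360.

143360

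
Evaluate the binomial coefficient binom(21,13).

C(21,13) = C(21,8) by symmetry.
C(21,8) = (21·20·19·18·17·16·15·14) / 8! = 8204716800 / 40320 = 203490.

203490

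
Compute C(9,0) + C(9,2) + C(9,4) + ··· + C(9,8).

256

Even-j terms of row 9 sum to 2^8 = 256.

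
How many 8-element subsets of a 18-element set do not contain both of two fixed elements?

35750

All 8-subsets: C(18,8) = 43758. Those containing both fixed elements: C(16,6) = 8008.
43758 − 8008 = 35750.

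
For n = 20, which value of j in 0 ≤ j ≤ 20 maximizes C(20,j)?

10

C(20,j) is maximized at j = 20/2 = 10.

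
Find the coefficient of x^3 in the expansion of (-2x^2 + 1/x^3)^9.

General term: C(9,j)·(-2x^2)^j·(1/x^3)^(9-j), with x-exponent 2j − 3(9−j) = 5j − 27.
Set 5j − 27 = 3: j = 6.
C(9,6) = 84; (-2)^6 = 64; 1^3 = 1.
Coefficient = 84 · 64 · 1 = 5376.

5376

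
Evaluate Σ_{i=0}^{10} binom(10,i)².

184756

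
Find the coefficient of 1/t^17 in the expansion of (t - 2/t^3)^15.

1647360

General term: C(15,j)·(t)^j·(-2/t^3)^(15-j), with t-exponent 1j − 3(15−j) = 4j − 45.
Set 4j − 45 = -17: j = 7.
C(15,7) = 6435; 1^7 = 1; (-2)^8 = 256.
Coefficient = 6435 · 1 · 256 = 1647360.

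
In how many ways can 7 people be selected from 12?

792

This is C(12,7) = 792.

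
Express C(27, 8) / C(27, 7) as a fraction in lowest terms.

C(n,k+1)/C(n,k) = (n−k)/(k+1) = (27−7)/(7+1) = 20/8 = 5/2.

5/2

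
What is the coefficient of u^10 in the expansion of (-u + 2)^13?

2288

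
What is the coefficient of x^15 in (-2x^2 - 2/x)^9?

-4608

General term: C(9,j)·(-2x^2)^j·(-2/x)^(9-j), with x-exponent 2j − 1(9−j) = 3j − 9.
Set 3j − 9 = 15: j = 8.
C(9,8) = 9; (-2)^8 = 256; (-2)^1 = -2.
Coefficient = 9 · 256 · (-2) = -4608.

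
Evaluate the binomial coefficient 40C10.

C(40,10) = (40·39·38·37·36·35·34·33·32·31) / 10! = 3075990524006400 / 3628800 = 847660528.

847660528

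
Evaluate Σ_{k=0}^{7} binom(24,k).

1 + 24 + 276 + 2024 + 10626 + 42504 + 134596 + 346104 = 536155.

536155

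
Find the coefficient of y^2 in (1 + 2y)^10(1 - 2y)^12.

-36

Coefficient of y^2 = Σ_{j} C(10,j)·2^j·C(12,2-j)·(-2)^(2-j) for j from 0 to 2.
= 264 + (-480) + 180 = -36.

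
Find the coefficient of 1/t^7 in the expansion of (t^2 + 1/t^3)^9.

126

General term: C(9,j)·(t^2)^j·(1/t^3)^(9-j), with t-exponent 2j − 3(9−j) = 5j − 27.
Set 5j − 27 = -7: j = 4.
C(9,4) = 126; 1^4 = 1; 1^5 = 1.
Coefficient = 126 · 1 · 1 = 126.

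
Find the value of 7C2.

21

C(7,2) = (7·6) / 2! = 42 / 2 = 21.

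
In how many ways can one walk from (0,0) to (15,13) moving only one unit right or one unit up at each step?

Each path is a sequence of 28 steps with 15 rights: C(28,15) = 37442160.

37442160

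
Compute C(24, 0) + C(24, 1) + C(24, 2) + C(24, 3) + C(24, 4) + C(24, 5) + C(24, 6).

190051

1 + 24 + 276 + 2024 + 10626 + 42504 + 134596 = 190051.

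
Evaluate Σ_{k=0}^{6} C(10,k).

848

1 + 10 + 45 + 120 + 210 + 252 + 210 = 848.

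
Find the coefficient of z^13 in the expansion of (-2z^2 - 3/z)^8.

3072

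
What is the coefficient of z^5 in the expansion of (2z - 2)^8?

-14336

The general term is C(8,j)·(2z)^j·(-2)^(8-j); the z^5 term has j = 5.
C(8,5) = 56.
Coefficient = C(8,5) · 2^5 · (-2)^3 = 56 · 32 · (-8) = -14336.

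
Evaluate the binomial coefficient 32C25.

3365856

C(32,25) = C(32,7) by symmetry.
C(32,7) = (32·31·30·29·28·27·26) / 7! = 16963914240 / 5040 = 3365856.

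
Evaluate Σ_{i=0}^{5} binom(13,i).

2380

1 + 13 + 78 + 286 + 715 + 1287 = 2380.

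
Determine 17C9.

C(17,9) = C(17,8) by symmetry.
C(17,8) = (17·16·15·14·13·12·11·10) / 8! = 980179200 / 40320 = 24310.

24310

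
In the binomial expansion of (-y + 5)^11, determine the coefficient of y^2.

The general term is C(11,j)·(-y)^j·(5)^(11-j); the y^2 term has j = 2.
C(11,2) = 55.
Coefficient = C(11,2) · 5^9 = 55 · 1953125 = 107421875.

107421875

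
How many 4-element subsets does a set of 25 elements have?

C(25,4) = (25·24·23·22) / 4! = 303600 / 24 = 12650.

12650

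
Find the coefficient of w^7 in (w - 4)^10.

The general term is C(10,j)·(w)^j·(-4)^(10-j); the w^7 term has j = 7.
C(10,7) = 120.
Coefficient = C(10,7) · (-4)^3 = 120 · (-64) = -7680.

-7680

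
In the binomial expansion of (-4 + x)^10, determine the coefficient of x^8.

The general term is C(10,j)·(-4)^j·(x)^(10-j); the x^8 term has j = 2.
C(10,2) = 45.
Coefficient = C(10,2) · (-4)^2 = 45 · 16 = 720.

720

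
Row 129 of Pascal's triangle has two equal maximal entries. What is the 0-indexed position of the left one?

For odd n = 129, C(129,m) peaks at m = (n−1)/2 and (n+1)/2; the smaller is 64.

64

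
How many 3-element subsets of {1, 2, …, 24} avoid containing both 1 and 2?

2002

All 3-subsets: C(24,3) = 2024. Those containing both fixed elements: C(22,1) = 22.
2024 − 22 = 2002.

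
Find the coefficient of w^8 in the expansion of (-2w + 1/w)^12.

67584

General term: C(12,j)·(-2w)^j·(1/w)^(12-j), with w-exponent 1j − 1(12−j) = 2j − 12.
Set 2j − 12 = 8: j = 10.
C(12,10) = 66; (-2)^10 = 1024; 1^2 = 1.
Coefficient = 66 · 1024 · 1 = 67584.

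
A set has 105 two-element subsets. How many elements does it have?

n(n−1)/2 = 105 ⇒ n(n−1) = 210. Since 15·14 = 210, n = 15.

15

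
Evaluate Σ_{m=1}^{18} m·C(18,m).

2359296

Since m·C(18,m) = 18·C(17,m−1), the sum is 18·2^17 = 18·131072 = 2359296.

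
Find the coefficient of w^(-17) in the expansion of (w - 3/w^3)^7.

5103

General term: C(7,j)·(w)^j·(-3/w^3)^(7-j), with w-exponent 1j − 3(7−j) = 4j − 21.
Set 4j − 21 = -17: j = 1.
C(7,1) = 7; 1^1 = 1; (-3)^6 = 729.
Coefficient = 7 · 1 · 729 = 5103.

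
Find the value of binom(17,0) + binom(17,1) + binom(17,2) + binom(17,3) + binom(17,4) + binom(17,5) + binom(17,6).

1 + 17 + 136 + 680 + 2380 + 6188 + 12376 = 21778.

21778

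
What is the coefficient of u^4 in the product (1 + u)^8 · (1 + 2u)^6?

Coefficient of u^4 = Σ_{j} C(8,j)·1^j·C(6,4-j)·2^(4-j) for j from 0 to 4.
= 240 + 1280 + 1680 + 672 + 70 = 3942.

3942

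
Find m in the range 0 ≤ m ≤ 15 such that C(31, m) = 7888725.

8

C(31,m) increases on 0 ≤ m ≤ 15. C(31,7) = 2629575 and C(31,8) = 7888725, so m = 8.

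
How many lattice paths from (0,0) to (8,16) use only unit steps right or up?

735471

Each path is a sequence of 24 steps with 8 rights: C(24,8) = 735471.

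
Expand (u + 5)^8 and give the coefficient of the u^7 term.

The general term is C(8,j)·(u)^j·(5)^(8-j); the u^7 term has j = 7.
C(8,7) = 8.
Coefficient = C(8,7) · 5^1 = 8 · 5 = 40.

40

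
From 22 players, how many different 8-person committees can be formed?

This is C(22,8) = 319770.

319770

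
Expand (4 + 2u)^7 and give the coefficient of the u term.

The general term is C(7,j)·(4)^j·(2u)^(7-j); the u^1 term has j = 6.
C(7,6) = 7.
Coefficient = C(7,6) · 4^6 · 2^1 = 7 · 4096 · 2 = 57344.

57344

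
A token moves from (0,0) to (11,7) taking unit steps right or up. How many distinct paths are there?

31824

Each path is a sequence of 18 steps with 11 rights: C(18,11) = 31824.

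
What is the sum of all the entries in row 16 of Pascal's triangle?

The entries of row 16 sum to 2^16 = 65536.

65536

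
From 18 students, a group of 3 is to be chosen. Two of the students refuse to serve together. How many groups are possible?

800

All 3-subsets: C(18,3) = 816. Those containing both fixed elements: C(16,1) = 16.
816 − 16 = 800.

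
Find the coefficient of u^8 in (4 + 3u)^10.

4723920

The general term is C(10,j)·(4)^j·(3u)^(10-j); the u^8 term has j = 2.
C(10,2) = 45.
Coefficient = C(10,2) · 4^2 · 3^8 = 45 · 16 · 6561 = 4723920.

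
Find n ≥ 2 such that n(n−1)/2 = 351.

27

n(n−1)/2 = 351 ⇒ n(n−1) = 702. Since 27·26 = 702, n = 27.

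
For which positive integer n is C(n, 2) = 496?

32

n(n−1)/2 = 496 ⇒ n(n−1) = 992. Since 32·31 = 992, n = 32.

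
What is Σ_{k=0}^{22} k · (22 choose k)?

Differentiating (1+x)^22 and setting x=1: Σ k·C(22,k) = 22·2^21 = 46137344.

46137344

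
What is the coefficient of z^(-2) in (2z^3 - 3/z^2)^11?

General term: C(11,j)·(2z^3)^j·(-3/z^2)^(11-j), with z-exponent 3j − 2(11−j) = 5j − 22.
Set 5j − 22 = -2: j = 4.
C(11,4) = 330; 2^4 = 16; (-3)^7 = -2187.
Coefficient = 330 · 16 · (-2187) = -11547360.

-11547360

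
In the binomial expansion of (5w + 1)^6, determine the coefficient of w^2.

375

The general term is C(6,j)·(5w)^j·(1)^(6-j); the w^2 term has j = 2.
C(6,2) = 15.
Coefficient = C(6,2) · 5^2 = 15 · 25 = 375.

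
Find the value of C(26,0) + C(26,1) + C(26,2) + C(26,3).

2952

1 + 26 + 325 + 2600 = 2952.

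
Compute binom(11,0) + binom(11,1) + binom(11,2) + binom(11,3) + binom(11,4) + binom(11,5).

1 + 11 + 55 + 165 + 330 + 462 = 1024.

1024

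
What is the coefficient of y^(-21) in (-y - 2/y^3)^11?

-42240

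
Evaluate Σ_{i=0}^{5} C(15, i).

4944

1 + 15 + 105 + 455 + 1365 + 3003 = 4944.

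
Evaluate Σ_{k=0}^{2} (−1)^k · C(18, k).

136

The partial alternating sum Σ_{k=0}^{2} (−1)^k C(18,k) = (−1)^2 C(17,2) = 136.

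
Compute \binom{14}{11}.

C(14,11) = C(14,3) by symmetry.
C(14,3) = (14·13·12) / 3! = 2184 / 6 = 364.

364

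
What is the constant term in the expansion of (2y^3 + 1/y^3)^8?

1120

General term: C(8,j)·(2y^3)^j·(1/y^3)^(8-j), with y-exponent 3j − 3(8−j) = 6j − 24.
Set 6j − 24 = 0: j = 4.
C(8,4) = 70; 2^4 = 16; 1^4 = 1.
Coefficient = 70 · 16 · 1 = 1120.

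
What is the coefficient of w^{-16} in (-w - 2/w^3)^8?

1792

General term: C(8,j)·(-w)^j·(-2/w^3)^(8-j), with w-exponent 1j − 3(8−j) = 4j − 24.
Set 4j − 24 = -16: j = 2.
C(8,2) = 28; (-1)^2 = 1; (-2)^6 = 64.
Coefficient = 28 · 1 · 64 = 1792.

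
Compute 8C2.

C(8,2) = (8·7) / 2! = 56 / 2 = 28.

28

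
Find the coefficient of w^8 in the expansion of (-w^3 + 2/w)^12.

General term: C(12,j)·(-w^3)^j·(2/w)^(12-j), with w-exponent 3j − 1(12−j) = 4j − 12.
Set 4j − 12 = 8: j = 5.
C(12,5) = 792; (-1)^5 = -1; 2^7 = 128.
Coefficient = 792 · (-1) · 128 = -101376.

-101376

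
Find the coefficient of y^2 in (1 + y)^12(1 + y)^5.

136

(1 + y)^12(1 + y)^5 = (1 + y)^17, so the coefficient of y^2 is C(17,2)·1^2 = 136·1 = 136.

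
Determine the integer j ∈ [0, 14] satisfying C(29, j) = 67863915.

13

C(29,j) increases on 0 ≤ j ≤ 14. C(29,12) = 51895935 and C(29,13) = 67863915, so j = 13.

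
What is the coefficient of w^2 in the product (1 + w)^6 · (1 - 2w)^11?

103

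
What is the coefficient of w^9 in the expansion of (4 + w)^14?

2050048

The general term is C(14,j)·(4)^j·(w)^(14-j); the w^9 term has j = 5.
C(14,5) = 2002.
Coefficient = C(14,5) · 4^5 = 2002 · 1024 = 2050048.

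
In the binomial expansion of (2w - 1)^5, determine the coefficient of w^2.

-40

The general term is C(5,j)·(2w)^j·(-1)^(5-j); the w^2 term has j = 2.
C(5,2) = 10.
Coefficient = C(5,2) · 2^2 · (-1)^3 = 10 · 4 · (-1) = -40.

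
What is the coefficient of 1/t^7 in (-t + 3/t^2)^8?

General term: C(8,j)·(-t)^j·(3/t^2)^(8-j), with t-exponent 1j − 2(8−j) = 3j − 16.
Set 3j − 16 = -7: j = 3.
C(8,3) = 56; (-1)^3 = -1; 3^5 = 243.
Coefficient = 56 · (-1) · 243 = -13608.

-13608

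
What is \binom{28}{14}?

40116600

C(28,14) = (28·27·26·25·24·23·22·21·20·19·18·17·16·15) / 14! = 3497296636753920000 / 87178291200 = 40116600.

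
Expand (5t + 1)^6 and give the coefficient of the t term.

The general term is C(6,j)·(5t)^j·(1)^(6-j); the t^1 term has j = 1.
C(6,1) = 6.
Coefficient = C(6,1) · 5^1 = 6 · 5 = 30.

30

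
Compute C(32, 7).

C(32,7) = (32·31·30·29·28·27·26) / 7! = 16963914240 / 5040 = 3365856.

3365856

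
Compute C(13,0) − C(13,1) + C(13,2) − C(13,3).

-220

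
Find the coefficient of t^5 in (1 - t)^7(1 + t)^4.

Coefficient of t^5 = Σ_{j} C(7,j)·(-1)^j·C(4,5-j)·1^(5-j) for j from 1 to 5.
= (-7) + 84 + (-210) + 140 + (-21) = -14.

-14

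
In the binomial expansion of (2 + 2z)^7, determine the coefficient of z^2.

2688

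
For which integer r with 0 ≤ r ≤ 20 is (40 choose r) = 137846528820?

20

C(40,r) increases on 0 ≤ r ≤ 20. C(40,19) = 131282408400 and C(40,20) = 137846528820, so r = 20.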